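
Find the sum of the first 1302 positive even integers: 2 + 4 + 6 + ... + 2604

Sum of first n even numbers = n(n+1)
= 1302×1303
= 1696506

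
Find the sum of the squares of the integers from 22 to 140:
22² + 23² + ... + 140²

Use ∑_{k=1}^{n} k² = n(n+1)(2n+1)/6, then subtract the first 21 terms.
∑_{k=1}^{140} k² = 140×141×281/6 = 924490
∑_{k=1}^{21} k² = 21×22×43/6 = 3311
∑_{k=22}^{140} k² = 924490 - 3311 = 921179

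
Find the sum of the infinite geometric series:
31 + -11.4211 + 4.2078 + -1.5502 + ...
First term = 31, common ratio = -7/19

For |r| < 1, S = a / (1 - r)
S = 31 / (1 - (-7/19))
S = 31 / (26/19)
S = 589/26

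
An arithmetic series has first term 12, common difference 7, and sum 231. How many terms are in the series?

Using S = n/2 × [2a + (n-1)d]
231 = n/2 × [2(12) + (n-1)(7)]
231 = n/2 × [24 + 7n - 7]
462 = n × [17 + 7n]
7n² + (17)n - 462 = 0
Discriminant: Δ = (17)² - 4(7)(-462) = 289 + 12936 = 13225
√Δ = 115
n = [-(17) + √Δ] / (2·7) = (-17 + 115) / 14 = 98 / 14 = 7
(The negative root is discarded since n must be a positive integer.)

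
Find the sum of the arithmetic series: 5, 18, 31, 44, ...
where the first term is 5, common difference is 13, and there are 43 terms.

Sₙ = n/2 × (first + last)
Last term = a + (n-1)d = 5 + (43-1)×13 = 551
S_43 = 43/2 × (5 + 551)
S_43 = 43/2 × 556 = 11954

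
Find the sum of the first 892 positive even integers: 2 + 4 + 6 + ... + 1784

Sum of first n even numbers = n(n+1)
= 892×893
= 796556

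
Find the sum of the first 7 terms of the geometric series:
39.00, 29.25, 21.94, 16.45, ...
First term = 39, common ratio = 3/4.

Sₙ = a(1 - rⁿ) / (1 - r)
S_7 = 39(1 - (3/4)^7) / (1 - (3/4))
S_7 = 39(1 - (2187/16384)) / (1/4)
S_7 = 553683/4096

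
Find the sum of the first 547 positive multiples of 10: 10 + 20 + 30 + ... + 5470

Factor out 10: = 10(1 + 2 + ... + 547) = 10 × n(n+1)/2
= 10 × 547×548/2
= 10 × 149878
= 1498780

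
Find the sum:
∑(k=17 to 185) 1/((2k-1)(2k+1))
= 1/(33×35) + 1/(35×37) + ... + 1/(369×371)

Partial fractions: 1/((2k-1)(2k+1)) = (1/2)[1/(2k-1) - 1/(2k+1)]
The series telescopes:
= (1/2)[1/33 - 1/371]
= 169/12243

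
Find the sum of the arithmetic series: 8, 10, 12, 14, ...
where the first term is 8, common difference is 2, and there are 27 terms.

Sₙ = n/2 × (first + last)
Last term = a + (n-1)d = 8 + (27-1)×2 = 60
S_27 = 27/2 × (8 + 60)
S_27 = 27/2 × 68 = 918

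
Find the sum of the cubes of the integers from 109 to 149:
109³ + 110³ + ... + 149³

Use ∑_{k=1}^{n} k³ = [n(n+1)/2]², then subtract the first 108 terms.
∑_{k=1}^{149} k³ = [149×150/2]² = 11175² = 124880625
∑_{k=1}^{108} k³ = [108×109/2]² = 5886² = 34644996
∑_{k=109}^{149} k³ = 124880625 - 34644996 = 90235629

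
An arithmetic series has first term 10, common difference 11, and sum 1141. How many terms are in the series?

Using S = n/2 × [2a + (n-1)d]
1141 = n/2 × [2(10) + (n-1)(11)]
1141 = n/2 × [20 + 11n - 11]
2282 = n × [9 + 11n]
11n² + (9)n - 2282 = 0
Discriminant: Δ = (9)² - 4(11)(-2282) = 81 + 100408 = 100489
√Δ = 317
n = [-(9) + √Δ] / (2·11) = (-9 + 317) / 22 = 308 / 22 = 14
(The negative root is discarded since n must be a positive integer.)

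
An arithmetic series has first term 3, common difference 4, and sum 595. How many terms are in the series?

Using S = n/2 × [2a + (n-1)d]
595 = n/2 × [2(3) + (n-1)(4)]
595 = n/2 × [6 + 4n - 4]
1190 = n × [2 + 4n]
4n² + (2)n - 1190 = 0
Discriminant: Δ = (2)² - 4(4)(-1190) = 4 + 19040 = 19044
√Δ = 138
n = [-(2) + √Δ] / (2·4) = (-2 + 138) / 8 = 136 / 8 = 17
(The negative root is discarded since n must be a positive integer.)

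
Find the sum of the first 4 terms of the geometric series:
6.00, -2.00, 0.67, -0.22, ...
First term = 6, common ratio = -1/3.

Sₙ = a(1 - rⁿ) / (1 - r)
S_4 = 6(1 - (-1/3)^4) / (1 - (-1/3))
S_4 = 6(1 - (1/81)) / (4/3)
S_4 = 40/9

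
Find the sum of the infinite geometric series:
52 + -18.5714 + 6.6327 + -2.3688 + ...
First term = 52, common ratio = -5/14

For |r| < 1, S = a / (1 - r)
S = 52 / (1 - (-5/14))
S = 52 / (19/14)
S = 728/19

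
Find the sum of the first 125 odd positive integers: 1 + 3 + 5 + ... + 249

Sum of first n odd numbers = n²
= 125²
= 15625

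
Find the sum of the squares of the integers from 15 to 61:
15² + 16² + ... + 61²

Use ∑_{k=1}^{n} k² = n(n+1)(2n+1)/6, then subtract the first 14 terms.
∑_{k=1}^{61} k² = 61×62×123/6 = 77531
∑_{k=1}^{14} k² = 14×15×29/6 = 1015
∑_{k=15}^{61} k² = 77531 - 1015 = 76516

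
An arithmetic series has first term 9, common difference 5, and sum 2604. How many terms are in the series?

Using S = n/2 × [2a + (n-1)d]
2604 = n/2 × [2(9) + (n-1)(5)]
2604 = n/2 × [18 + 5n - 5]
5208 = n × [13 + 5n]
5n² + (13)n - 5208 = 0
Discriminant: Δ = (13)² - 4(5)(-5208) = 169 + 104160 = 104329
√Δ = 323
n = [-(13) + √Δ] / (2·5) = (-13 + 323) / 10 = 310 / 10 = 31
(The negative root is discarded since n must be a positive integer.)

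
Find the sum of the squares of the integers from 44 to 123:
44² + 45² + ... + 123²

Use ∑_{k=1}^{n} k² = n(n+1)(2n+1)/6, then subtract the first 43 terms.
∑_{k=1}^{123} k² = 123×124×247/6 = 627874
∑_{k=1}^{43} k² = 43×44×87/6 = 27434
∑_{k=44}^{123} k² = 627874 - 27434 = 600440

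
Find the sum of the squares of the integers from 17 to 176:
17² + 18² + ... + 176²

Use ∑_{k=1}^{n} k² = n(n+1)(2n+1)/6, then subtract the first 16 terms.
∑_{k=1}^{176} k² = 176×177×353/6 = 1832776
∑_{k=1}^{16} k² = 16×17×33/6 = 1496
∑_{k=17}^{176} k² = 1832776 - 1496 = 1831280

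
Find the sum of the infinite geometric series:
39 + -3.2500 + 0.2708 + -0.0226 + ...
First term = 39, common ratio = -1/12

For |r| < 1, S = a / (1 - r)
S = 39 / (1 - (-1/12))
S = 39 / (13/12)
S = 36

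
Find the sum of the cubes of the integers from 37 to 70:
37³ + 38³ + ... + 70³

Use ∑_{k=1}^{n} k³ = [n(n+1)/2]², then subtract the first 36 terms.
∑_{k=1}^{70} k³ = [70×71/2]² = 2485² = 6175225
∑_{k=1}^{36} k³ = [36×37/2]² = 666² = 443556
∑_{k=37}^{70} k³ = 6175225 - 443556 = 5731669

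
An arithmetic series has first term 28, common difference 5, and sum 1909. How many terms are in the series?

Using S = n/2 × [2a + (n-1)d]
1909 = n/2 × [2(28) + (n-1)(5)]
1909 = n/2 × [56 + 5n - 5]
3818 = n × [51 + 5n]
5n² + (51)n - 3818 = 0
Discriminant: Δ = (51)² - 4(5)(-3818) = 2601 + 76360 = 78961
√Δ = 281
n = [-(51) + √Δ] / (2·5) = (-51 + 281) / 10 = 230 / 10 = 23
(The negative root is discarded since n must be a positive integer.)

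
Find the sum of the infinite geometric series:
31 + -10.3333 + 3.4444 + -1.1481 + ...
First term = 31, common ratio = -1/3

For |r| < 1, S = a / (1 - r)
S = 31 / (1 - (-1/3))
S = 31 / (4/3)
S = 93/4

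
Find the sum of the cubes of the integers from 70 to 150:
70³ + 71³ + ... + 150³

Use ∑_{k=1}^{n} k³ = [n(n+1)/2]², then subtract the first 69 terms.
∑_{k=1}^{150} k³ = [150×151/2]² = 11325² = 128255625
∑_{k=1}^{69} k³ = [69×70/2]² = 2415² = 5832225
∑_{k=70}^{150} k³ = 128255625 - 5832225 = 122423400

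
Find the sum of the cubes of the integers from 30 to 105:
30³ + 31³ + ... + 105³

Use ∑_{k=1}^{n} k³ = [n(n+1)/2]², then subtract the first 29 terms.
∑_{k=1}^{105} k³ = [105×106/2]² = 5565² = 30969225
∑_{k=1}^{29} k³ = [29×30/2]² = 435² = 189225
∑_{k=30}^{105} k³ = 30969225 - 189225 = 30780000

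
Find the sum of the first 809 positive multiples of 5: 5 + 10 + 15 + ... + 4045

Factor out 5: = 5(1 + 2 + ... + 809) = 5 × n(n+1)/2
= 5 × 809×810/2
= 5 × 327645
= 1638225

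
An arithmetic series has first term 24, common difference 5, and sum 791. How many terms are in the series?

Using S = n/2 × [2a + (n-1)d]
791 = n/2 × [2(24) + (n-1)(5)]
791 = n/2 × [48 + 5n - 5]
1582 = n × [43 + 5n]
5n² + (43)n - 1582 = 0
Discriminant: Δ = (43)² - 4(5)(-1582) = 1849 + 31640 = 33489
√Δ = 183
n = [-(43) + √Δ] / (2·5) = (-43 + 183) / 10 = 140 / 10 = 14
(The negative root is discarded since n must be a positive integer.)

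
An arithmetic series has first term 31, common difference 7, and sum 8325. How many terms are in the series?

Using S = n/2 × [2a + (n-1)d]
8325 = n/2 × [2(31) + (n-1)(7)]
8325 = n/2 × [62 + 7n - 7]
16650 = n × [55 + 7n]
7n² + (55)n - 16650 = 0
Discriminant: Δ = (55)² - 4(7)(-16650) = 3025 + 466200 = 469225
√Δ = 685
n = [-(55) + √Δ] / (2·7) = (-55 + 685) / 14 = 630 / 14 = 45
(The negative root is discarded since n must be a positive integer.)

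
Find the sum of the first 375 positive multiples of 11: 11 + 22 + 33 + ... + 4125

Factor out 11: = 11(1 + 2 + ... + 375) = 11 × n(n+1)/2
= 11 × 375×376/2
= 11 × 70500
= 775500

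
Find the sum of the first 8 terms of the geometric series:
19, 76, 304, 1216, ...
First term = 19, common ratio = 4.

Sₙ = a(1 - rⁿ) / (1 - r)
S_8 = 19(1 - 4^8) / (1 - 4)
S_8 = 19(1 - 65536) / (-3)
S_8 = 415055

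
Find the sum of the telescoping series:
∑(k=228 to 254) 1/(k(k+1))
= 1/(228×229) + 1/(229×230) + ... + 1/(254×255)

Partial fractions: 1/(k(k+1)) = 1/k - 1/(k+1)
The series telescopes:
= (1/228 - 1/229) + (1/229 - 1/230) + ... + (1/254 - 1/255)
= 1/228 - 1/255
= 3/6460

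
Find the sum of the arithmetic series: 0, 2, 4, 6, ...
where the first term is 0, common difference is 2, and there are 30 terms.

Sₙ = n/2 × (first + last)
Last term = a + (n-1)d = 0 + (30-1)×2 = 58
S_30 = 30/2 × (0 + 58)
S_30 = 30/2 × 58 = 870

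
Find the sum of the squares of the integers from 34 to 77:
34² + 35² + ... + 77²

Use ∑_{k=1}^{n} k² = n(n+1)(2n+1)/6, then subtract the first 33 terms.
∑_{k=1}^{77} k² = 77×78×155/6 = 155155
∑_{k=1}^{33} k² = 33×34×67/6 = 12529
∑_{k=34}^{77} k² = 155155 - 12529 = 142626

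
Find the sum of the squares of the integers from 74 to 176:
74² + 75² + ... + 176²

Use ∑_{k=1}^{n} k² = n(n+1)(2n+1)/6, then subtract the first 73 terms.
∑_{k=1}^{176} k² = 176×177×353/6 = 1832776
∑_{k=1}^{73} k² = 73×74×147/6 = 132349
∑_{k=74}^{176} k² = 1832776 - 132349 = 1700427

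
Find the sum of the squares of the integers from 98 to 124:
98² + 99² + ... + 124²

Use ∑_{k=1}^{n} k² = n(n+1)(2n+1)/6, then subtract the first 97 terms.
∑_{k=1}^{124} k² = 124×125×249/6 = 643250
∑_{k=1}^{97} k² = 97×98×195/6 = 308945
∑_{k=98}^{124} k² = 643250 - 308945 = 334305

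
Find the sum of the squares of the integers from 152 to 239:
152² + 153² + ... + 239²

Use ∑_{k=1}^{n} k² = n(n+1)(2n+1)/6, then subtract the first 151 terms.
∑_{k=1}^{239} k² = 239×240×479/6 = 4579240
∑_{k=1}^{151} k² = 151×152×303/6 = 1159076
∑_{k=152}^{239} k² = 4579240 - 1159076 = 3420164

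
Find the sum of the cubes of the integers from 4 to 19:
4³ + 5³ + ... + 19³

Use ∑_{k=1}^{n} k³ = [n(n+1)/2]², then subtract the first 3 terms.
∑_{k=1}^{19} k³ = [19×20/2]² = 190² = 36100
∑_{k=1}^{3} k³ = [3×4/2]² = 6² = 36
∑_{k=4}^{19} k³ = 36100 - 36 = 36064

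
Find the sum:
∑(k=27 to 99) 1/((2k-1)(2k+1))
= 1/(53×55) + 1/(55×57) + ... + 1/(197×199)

Partial fractions: 1/((2k-1)(2k+1)) = (1/2)[1/(2k-1) - 1/(2k+1)]
The series telescopes:
= (1/2)[1/53 - 1/199]
= 73/10547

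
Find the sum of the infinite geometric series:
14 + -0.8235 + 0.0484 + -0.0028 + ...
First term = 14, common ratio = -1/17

For |r| < 1, S = a / (1 - r)
S = 14 / (1 - (-1/17))
S = 14 / (18/17)
S = 119/9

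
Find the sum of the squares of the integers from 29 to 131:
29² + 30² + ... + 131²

Use ∑_{k=1}^{n} k² = n(n+1)(2n+1)/6, then subtract the first 28 terms.
∑_{k=1}^{131} k² = 131×132×263/6 = 757966
∑_{k=1}^{28} k² = 28×29×57/6 = 7714
∑_{k=29}^{131} k² = 757966 - 7714 = 750252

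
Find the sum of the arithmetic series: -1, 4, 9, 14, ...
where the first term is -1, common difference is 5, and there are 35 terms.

Sₙ = n/2 × (first + last)
Last term = a + (n-1)d = -1 + (35-1)×5 = 169
S_35 = 35/2 × (-1 + 169)
S_35 = 35/2 × 168 = 2940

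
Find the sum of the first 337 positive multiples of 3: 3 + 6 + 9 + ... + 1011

Factor out 3: = 3(1 + 2 + ... + 337) = 3 × n(n+1)/2
= 3 × 337×338/2
= 3 × 56953
= 170859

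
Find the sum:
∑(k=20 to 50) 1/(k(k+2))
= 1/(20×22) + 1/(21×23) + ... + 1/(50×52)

Partial fractions: 1/(k(k+2)) = (1/2)[1/k - 1/(k+2)]
Telescoping leaves the first two and last two terms:
= (1/2)[1/20 + 1/21 - 1/51 - 1/52]
= 682/23205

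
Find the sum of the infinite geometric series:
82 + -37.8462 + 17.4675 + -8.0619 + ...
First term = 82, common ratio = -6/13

For |r| < 1, S = a / (1 - r)
S = 82 / (1 - (-6/13))
S = 82 / (19/13)
S = 1066/19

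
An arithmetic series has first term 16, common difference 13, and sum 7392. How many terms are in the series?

Using S = n/2 × [2a + (n-1)d]
7392 = n/2 × [2(16) + (n-1)(13)]
7392 = n/2 × [32 + 13n - 13]
14784 = n × [19 + 13n]
13n² + (19)n - 14784 = 0
Discriminant: Δ = (19)² - 4(13)(-14784) = 361 + 768768 = 769129
√Δ = 877
n = [-(19) + √Δ] / (2·13) = (-19 + 877) / 26 = 858 / 26 = 33
(The negative root is discarded since n must be a positive integer.)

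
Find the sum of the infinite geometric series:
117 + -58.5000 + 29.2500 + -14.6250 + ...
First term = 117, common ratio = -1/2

For |r| < 1, S = a / (1 - r)
S = 117 / (1 - (-1/2))
S = 117 / (3/2)
S = 78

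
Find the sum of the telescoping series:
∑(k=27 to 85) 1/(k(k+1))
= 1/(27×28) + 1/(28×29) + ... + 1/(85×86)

Partial fractions: 1/(k(k+1)) = 1/k - 1/(k+1)
The series telescopes:
= (1/27 - 1/28) + (1/28 - 1/29) + ... + (1/85 - 1/86)
= 1/27 - 1/86
= 59/2322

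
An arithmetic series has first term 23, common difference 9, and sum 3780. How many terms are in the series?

Using S = n/2 × [2a + (n-1)d]
3780 = n/2 × [2(23) + (n-1)(9)]
3780 = n/2 × [46 + 9n - 9]
7560 = n × [37 + 9n]
9n² + (37)n - 7560 = 0
Discriminant: Δ = (37)² - 4(9)(-7560) = 1369 + 272160 = 273529
√Δ = 523
n = [-(37) + √Δ] / (2·9) = (-37 + 523) / 18 = 486 / 18 = 27
(The negative root is discarded since n must be a positive integer.)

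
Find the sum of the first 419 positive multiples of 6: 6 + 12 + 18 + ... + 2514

Factor out 6: = 6(1 + 2 + ... + 419) = 6 × n(n+1)/2
= 6 × 419×420/2
= 6 × 87990
= 527940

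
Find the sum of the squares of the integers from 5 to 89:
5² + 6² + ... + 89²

Use ∑_{k=1}^{n} k² = n(n+1)(2n+1)/6, then subtract the first 4 terms.
∑_{k=1}^{89} k² = 89×90×179/6 = 238965
∑_{k=1}^{4} k² = 4×5×9/6 = 30
∑_{k=5}^{89} k² = 238965 - 30 = 238935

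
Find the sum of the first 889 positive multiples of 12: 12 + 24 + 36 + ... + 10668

Factor out 12: = 12(1 + 2 + ... + 889) = 12 × n(n+1)/2
= 12 × 889×890/2
= 12 × 395605
= 4747260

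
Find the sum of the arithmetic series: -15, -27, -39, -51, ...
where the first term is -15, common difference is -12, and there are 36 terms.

Sₙ = n/2 × (first + last)
Last term = a + (n-1)d = -15 + (36-1)×(-12) = -435
S_36 = 36/2 × (-15 + (-435))
S_36 = 36/2 × (-450) = -8100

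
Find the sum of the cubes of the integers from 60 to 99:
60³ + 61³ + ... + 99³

Use ∑_{k=1}^{n} k³ = [n(n+1)/2]², then subtract the first 59 terms.
∑_{k=1}^{99} k³ = [99×100/2]² = 4950² = 24502500
∑_{k=1}^{59} k³ = [59×60/2]² = 1770² = 3132900
∑_{k=60}^{99} k³ = 24502500 - 3132900 = 21369600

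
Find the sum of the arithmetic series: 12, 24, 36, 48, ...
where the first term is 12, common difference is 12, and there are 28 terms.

Sₙ = n/2 × (first + last)
Last term = a + (n-1)d = 12 + (28-1)×12 = 336
S_28 = 28/2 × (12 + 336)
S_28 = 28/2 × 348 = 4872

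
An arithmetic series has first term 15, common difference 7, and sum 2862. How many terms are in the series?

Using S = n/2 × [2a + (n-1)d]
2862 = n/2 × [2(15) + (n-1)(7)]
2862 = n/2 × [30 + 7n - 7]
5724 = n × [23 + 7n]
7n² + (23)n - 5724 = 0
Discriminant: Δ = (23)² - 4(7)(-5724) = 529 + 160272 = 160801
√Δ = 401
n = [-(23) + √Δ] / (2·7) = (-23 + 401) / 14 = 378 / 14 = 27
(The negative root is discarded since n must be a positive integer.)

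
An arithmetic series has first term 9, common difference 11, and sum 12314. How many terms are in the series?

Using S = n/2 × [2a + (n-1)d]
12314 = n/2 × [2(9) + (n-1)(11)]
12314 = n/2 × [18 + 11n - 11]
24628 = n × [7 + 11n]
11n² + (7)n - 24628 = 0
Discriminant: Δ = (7)² - 4(11)(-24628) = 49 + 1083632 = 1083681
√Δ = 1041
n = [-(7) + √Δ] / (2·11) = (-7 + 1041) / 22 = 1034 / 22 = 47
(The negative root is discarded since n must be a positive integer.)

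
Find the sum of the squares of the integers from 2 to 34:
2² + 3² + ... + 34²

Use ∑_{k=1}^{n} k² = n(n+1)(2n+1)/6, then subtract the first 1 terms.
∑_{k=1}^{34} k² = 34×35×69/6 = 13685
∑_{k=1}^{1} k² = 1×2×3/6 = 1
∑_{k=2}^{34} k² = 13685 - 1 = 13684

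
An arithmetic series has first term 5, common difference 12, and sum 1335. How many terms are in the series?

Using S = n/2 × [2a + (n-1)d]
1335 = n/2 × [2(5) + (n-1)(12)]
1335 = n/2 × [10 + 12n - 12]
2670 = n × [-2 + 12n]
12n² + (-2)n - 2670 = 0
Discriminant: Δ = (-2)² - 4(12)(-2670) = 4 + 128160 = 128164
√Δ = 358
n = [-(-2) + √Δ] / (2·12) = (2 + 358) / 24 = 360 / 24 = 15
(The negative root is discarded since n must be a positive integer.)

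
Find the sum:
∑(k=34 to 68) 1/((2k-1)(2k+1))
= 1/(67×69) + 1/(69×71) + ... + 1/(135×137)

Partial fractions: 1/((2k-1)(2k+1)) = (1/2)[1/(2k-1) - 1/(2k+1)]
The series telescopes:
= (1/2)[1/67 - 1/137]
= 35/9179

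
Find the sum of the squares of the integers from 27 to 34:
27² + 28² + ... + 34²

Use ∑_{k=1}^{n} k² = n(n+1)(2n+1)/6, then subtract the first 26 terms.
∑_{k=1}^{34} k² = 34×35×69/6 = 13685
∑_{k=1}^{26} k² = 26×27×53/6 = 6201
∑_{k=27}^{34} k² = 13685 - 6201 = 7484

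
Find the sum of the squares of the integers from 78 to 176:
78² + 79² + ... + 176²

Use ∑_{k=1}^{n} k² = n(n+1)(2n+1)/6, then subtract the first 77 terms.
∑_{k=1}^{176} k² = 176×177×353/6 = 1832776
∑_{k=1}^{77} k² = 77×78×155/6 = 155155
∑_{k=78}^{176} k² = 1832776 - 155155 = 1677621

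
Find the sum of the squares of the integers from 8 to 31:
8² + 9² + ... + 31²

Use ∑_{k=1}^{n} k² = n(n+1)(2n+1)/6, then subtract the first 7 terms.
∑_{k=1}^{31} k² = 31×32×63/6 = 10416
∑_{k=1}^{7} k² = 7×8×15/6 = 140
∑_{k=8}^{31} k² = 10416 - 140 = 10276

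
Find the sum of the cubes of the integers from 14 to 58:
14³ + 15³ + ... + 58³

Use ∑_{k=1}^{n} k³ = [n(n+1)/2]², then subtract the first 13 terms.
∑_{k=1}^{58} k³ = [58×59/2]² = 1711² = 2927521
∑_{k=1}^{13} k³ = [13×14/2]² = 91² = 8281
∑_{k=14}^{58} k³ = 2927521 - 8281 = 2919240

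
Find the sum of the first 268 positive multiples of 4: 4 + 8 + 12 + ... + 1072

Factor out 4: = 4(1 + 2 + ... + 268) = 4 × n(n+1)/2
= 4 × 268×269/2
= 4 × 36046
= 144184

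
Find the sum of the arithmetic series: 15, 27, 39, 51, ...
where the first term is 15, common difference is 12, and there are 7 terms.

Sₙ = n/2 × (first + last)
Last term = a + (n-1)d = 15 + (7-1)×12 = 87
S_7 = 7/2 × (15 + 87)
S_7 = 7/2 × 102 = 357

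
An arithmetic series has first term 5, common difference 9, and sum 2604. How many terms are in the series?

Using S = n/2 × [2a + (n-1)d]
2604 = n/2 × [2(5) + (n-1)(9)]
2604 = n/2 × [10 + 9n - 9]
5208 = n × [1 + 9n]
9n² + (1)n - 5208 = 0
Discriminant: Δ = (1)² - 4(9)(-5208) = 1 + 187488 = 187489
√Δ = 433
n = [-(1) + √Δ] / (2·9) = (-1 + 433) / 18 = 432 / 18 = 24
(The negative root is discarded since n must be a positive integer.)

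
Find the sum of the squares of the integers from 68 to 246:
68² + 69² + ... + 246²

Use ∑_{k=1}^{n} k² = n(n+1)(2n+1)/6, then subtract the first 67 terms.
∑_{k=1}^{246} k² = 246×247×493/6 = 4992611
∑_{k=1}^{67} k² = 67×68×135/6 = 102510
∑_{k=68}^{246} k² = 4992611 - 102510 = 4890101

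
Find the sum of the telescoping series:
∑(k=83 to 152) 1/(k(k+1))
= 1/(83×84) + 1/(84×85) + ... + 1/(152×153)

Partial fractions: 1/(k(k+1)) = 1/k - 1/(k+1)
The series telescopes:
= (1/83 - 1/84) + (1/84 - 1/85) + ... + (1/152 - 1/153)
= 1/83 - 1/153
= 70/12699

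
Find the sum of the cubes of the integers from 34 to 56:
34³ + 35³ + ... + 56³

Use ∑_{k=1}^{n} k³ = [n(n+1)/2]², then subtract the first 33 terms.
∑_{k=1}^{56} k³ = [56×57/2]² = 1596² = 2547216
∑_{k=1}^{33} k³ = [33×34/2]² = 561² = 314721
∑_{k=34}^{56} k³ = 2547216 - 314721 = 2232495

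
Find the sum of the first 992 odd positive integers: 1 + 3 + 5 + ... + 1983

Sum of first n odd numbers = n²
= 992²
= 984064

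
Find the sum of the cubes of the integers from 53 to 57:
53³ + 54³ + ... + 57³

Use ∑_{k=1}^{n} k³ = [n(n+1)/2]², then subtract the first 52 terms.
∑_{k=1}^{57} k³ = [57×58/2]² = 1653² = 2732409
∑_{k=1}^{52} k³ = [52×53/2]² = 1378² = 1898884
∑_{k=53}^{57} k³ = 2732409 - 1898884 = 833525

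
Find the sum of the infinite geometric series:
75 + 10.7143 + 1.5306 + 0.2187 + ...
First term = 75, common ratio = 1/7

For |r| < 1, S = a / (1 - r)
S = 75 / (1 - (1/7))
S = 75 / (6/7)
S = 175/2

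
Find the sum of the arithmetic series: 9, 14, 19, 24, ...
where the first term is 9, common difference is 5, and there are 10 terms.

Sₙ = n/2 × (first + last)
Last term = a + (n-1)d = 9 + (10-1)×5 = 54
S_10 = 10/2 × (9 + 54)
S_10 = 10/2 × 63 = 315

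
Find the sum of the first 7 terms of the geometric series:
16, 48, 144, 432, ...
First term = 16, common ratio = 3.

Sₙ = a(1 - rⁿ) / (1 - r)
S_7 = 16(1 - 3^7) / (1 - 3)
S_7 = 16(1 - 2187) / (-2)
S_7 = 17488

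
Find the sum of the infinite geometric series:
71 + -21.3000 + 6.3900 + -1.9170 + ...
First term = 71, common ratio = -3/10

For |r| < 1, S = a / (1 - r)
S = 71 / (1 - (-3/10))
S = 71 / (13/10)
S = 710/13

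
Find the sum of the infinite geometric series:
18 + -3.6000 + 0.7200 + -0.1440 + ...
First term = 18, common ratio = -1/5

For |r| < 1, S = a / (1 - r)
S = 18 / (1 - (-1/5))
S = 18 / (6/5)
S = 15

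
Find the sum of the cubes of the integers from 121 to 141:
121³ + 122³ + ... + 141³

Use ∑_{k=1}^{n} k³ = [n(n+1)/2]², then subtract the first 120 terms.
∑_{k=1}^{141} k³ = [141×142/2]² = 10011² = 100220121
∑_{k=1}^{120} k³ = [120×121/2]² = 7260² = 52707600
∑_{k=121}^{141} k³ = 100220121 - 52707600 = 47512521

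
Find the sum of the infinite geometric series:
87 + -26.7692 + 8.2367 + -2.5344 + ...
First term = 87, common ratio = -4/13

For |r| < 1, S = a / (1 - r)
S = 87 / (1 - (-4/13))
S = 87 / (17/13)
S = 1131/17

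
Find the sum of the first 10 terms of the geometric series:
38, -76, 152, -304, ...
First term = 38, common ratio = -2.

Sₙ = a(1 - rⁿ) / (1 - r)
S_10 = 38(1 - (-2)^10) / (1 - (-2))
S_10 = 38(1 - 1024) / (3)
S_10 = -12958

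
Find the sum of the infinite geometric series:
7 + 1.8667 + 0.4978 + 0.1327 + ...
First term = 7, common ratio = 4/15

For |r| < 1, S = a / (1 - r)
S = 7 / (1 - (4/15))
S = 7 / (11/15)
S = 105/11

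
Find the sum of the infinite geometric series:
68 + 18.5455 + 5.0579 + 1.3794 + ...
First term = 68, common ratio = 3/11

For |r| < 1, S = a / (1 - r)
S = 68 / (1 - (3/11))
S = 68 / (8/11)
S = 187/2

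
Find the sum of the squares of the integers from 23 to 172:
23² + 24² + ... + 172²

Use ∑_{k=1}^{n} k² = n(n+1)(2n+1)/6, then subtract the first 22 terms.
∑_{k=1}^{172} k² = 172×173×345/6 = 1710970
∑_{k=1}^{22} k² = 22×23×45/6 = 3795
∑_{k=23}^{172} k² = 1710970 - 3795 = 1707175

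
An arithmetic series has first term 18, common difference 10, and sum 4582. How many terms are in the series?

Using S = n/2 × [2a + (n-1)d]
4582 = n/2 × [2(18) + (n-1)(10)]
4582 = n/2 × [36 + 10n - 10]
9164 = n × [26 + 10n]
10n² + (26)n - 9164 = 0
Discriminant: Δ = (26)² - 4(10)(-9164) = 676 + 366560 = 367236
√Δ = 606
n = [-(26) + √Δ] / (2·10) = (-26 + 606) / 20 = 580 / 20 = 29
(The negative root is discarded since n must be a positive integer.)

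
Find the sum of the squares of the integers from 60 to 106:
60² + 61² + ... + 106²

Use ∑_{k=1}^{n} k² = n(n+1)(2n+1)/6, then subtract the first 59 terms.
∑_{k=1}^{106} k² = 106×107×213/6 = 402641
∑_{k=1}^{59} k² = 59×60×119/6 = 70210
∑_{k=60}^{106} k² = 402641 - 70210 = 332431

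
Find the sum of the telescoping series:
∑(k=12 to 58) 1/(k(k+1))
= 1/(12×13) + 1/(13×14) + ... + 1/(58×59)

Partial fractions: 1/(k(k+1)) = 1/k - 1/(k+1)
The series telescopes:
= (1/12 - 1/13) + (1/13 - 1/14) + ... + (1/58 - 1/59)
= 1/12 - 1/59
= 47/708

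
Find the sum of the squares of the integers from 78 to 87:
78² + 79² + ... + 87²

Use ∑_{k=1}^{n} k² = n(n+1)(2n+1)/6, then subtract the first 77 terms.
∑_{k=1}^{87} k² = 87×88×175/6 = 223300
∑_{k=1}^{77} k² = 77×78×155/6 = 155155
∑_{k=78}^{87} k² = 223300 - 155155 = 68145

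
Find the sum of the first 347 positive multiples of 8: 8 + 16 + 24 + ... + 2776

Factor out 8: = 8(1 + 2 + ... + 347) = 8 × n(n+1)/2
= 8 × 347×348/2
= 8 × 60378
= 483024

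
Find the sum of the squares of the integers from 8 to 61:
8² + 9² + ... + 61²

Use ∑_{k=1}^{n} k² = n(n+1)(2n+1)/6, then subtract the first 7 terms.
∑_{k=1}^{61} k² = 61×62×123/6 = 77531
∑_{k=1}^{7} k² = 7×8×15/6 = 140
∑_{k=8}^{61} k² = 77531 - 140 = 77391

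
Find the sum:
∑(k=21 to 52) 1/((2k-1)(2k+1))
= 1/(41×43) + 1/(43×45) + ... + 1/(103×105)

Partial fractions: 1/((2k-1)(2k+1)) = (1/2)[1/(2k-1) - 1/(2k+1)]
The series telescopes:
= (1/2)[1/41 - 1/105]
= 32/4305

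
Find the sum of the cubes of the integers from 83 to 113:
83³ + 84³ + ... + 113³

Use ∑_{k=1}^{n} k³ = [n(n+1)/2]², then subtract the first 82 terms.
∑_{k=1}^{113} k³ = [113×114/2]² = 6441² = 41486481
∑_{k=1}^{82} k³ = [82×83/2]² = 3403² = 11580409
∑_{k=83}^{113} k³ = 41486481 - 11580409 = 29906072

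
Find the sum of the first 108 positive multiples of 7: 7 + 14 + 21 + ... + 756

Factor out 7: = 7(1 + 2 + ... + 108) = 7 × n(n+1)/2
= 7 × 108×109/2
= 7 × 5886
= 41202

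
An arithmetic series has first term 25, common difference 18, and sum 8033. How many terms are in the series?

Using S = n/2 × [2a + (n-1)d]
8033 = n/2 × [2(25) + (n-1)(18)]
8033 = n/2 × [50 + 18n - 18]
16066 = n × [32 + 18n]
18n² + (32)n - 16066 = 0
Discriminant: Δ = (32)² - 4(18)(-16066) = 1024 + 1156752 = 1157776
√Δ = 1076
n = [-(32) + √Δ] / (2·18) = (-32 + 1076) / 36 = 1044 / 36 = 29
(The negative root is discarded since n must be a positive integer.)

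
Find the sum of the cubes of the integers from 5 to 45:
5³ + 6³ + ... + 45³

Use ∑_{k=1}^{n} k³ = [n(n+1)/2]², then subtract the first 4 terms.
∑_{k=1}^{45} k³ = [45×46/2]² = 1035² = 1071225
∑_{k=1}^{4} k³ = [4×5/2]² = 10² = 100
∑_{k=5}^{45} k³ = 1071225 - 100 = 1071125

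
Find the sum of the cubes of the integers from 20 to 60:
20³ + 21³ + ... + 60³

Use ∑_{k=1}^{n} k³ = [n(n+1)/2]², then subtract the first 19 terms.
∑_{k=1}^{60} k³ = [60×61/2]² = 1830² = 3348900
∑_{k=1}^{19} k³ = [19×20/2]² = 190² = 36100
∑_{k=20}^{60} k³ = 3348900 - 36100 = 3312800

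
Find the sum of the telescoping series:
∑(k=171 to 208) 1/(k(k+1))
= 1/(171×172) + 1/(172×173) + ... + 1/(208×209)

Partial fractions: 1/(k(k+1)) = 1/k - 1/(k+1)
The series telescopes:
= (1/171 - 1/172) + (1/172 - 1/173) + ... + (1/208 - 1/209)
= 1/171 - 1/209
= 2/1881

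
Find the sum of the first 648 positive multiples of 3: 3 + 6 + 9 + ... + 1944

Factor out 3: = 3(1 + 2 + ... + 648) = 3 × n(n+1)/2
= 3 × 648×649/2
= 3 × 210276
= 630828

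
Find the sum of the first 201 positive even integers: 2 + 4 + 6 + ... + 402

Sum of first n even numbers = n(n+1)
= 201×202
= 40602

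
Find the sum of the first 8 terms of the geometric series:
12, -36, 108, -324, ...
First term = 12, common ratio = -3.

Sₙ = a(1 - rⁿ) / (1 - r)
S_8 = 12(1 - (-3)^8) / (1 - (-3))
S_8 = 12(1 - 6561) / (4)
S_8 = -19680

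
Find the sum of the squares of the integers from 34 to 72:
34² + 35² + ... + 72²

Use ∑_{k=1}^{n} k² = n(n+1)(2n+1)/6, then subtract the first 33 terms.
∑_{k=1}^{72} k² = 72×73×145/6 = 127020
∑_{k=1}^{33} k² = 33×34×67/6 = 12529
∑_{k=34}^{72} k² = 127020 - 12529 = 114491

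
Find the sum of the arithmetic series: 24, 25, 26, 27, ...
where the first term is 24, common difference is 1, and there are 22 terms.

Sₙ = n/2 × (first + last)
Last term = a + (n-1)d = 24 + (22-1)×1 = 45
S_22 = 22/2 × (24 + 45)
S_22 = 22/2 × 69 = 759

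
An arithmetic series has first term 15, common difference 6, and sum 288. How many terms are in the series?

Using S = n/2 × [2a + (n-1)d]
288 = n/2 × [2(15) + (n-1)(6)]
288 = n/2 × [30 + 6n - 6]
576 = n × [24 + 6n]
6n² + (24)n - 576 = 0
Discriminant: Δ = (24)² - 4(6)(-576) = 576 + 13824 = 14400
√Δ = 120
n = [-(24) + √Δ] / (2·6) = (-24 + 120) / 12 = 96 / 12 = 8
(The negative root is discarded since n must be a positive integer.)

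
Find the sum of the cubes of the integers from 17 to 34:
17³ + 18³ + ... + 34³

Use ∑_{k=1}^{n} k³ = [n(n+1)/2]², then subtract the first 16 terms.
∑_{k=1}^{34} k³ = [34×35/2]² = 595² = 354025
∑_{k=1}^{16} k³ = [16×17/2]² = 136² = 18496
∑_{k=17}^{34} k³ = 354025 - 18496 = 335529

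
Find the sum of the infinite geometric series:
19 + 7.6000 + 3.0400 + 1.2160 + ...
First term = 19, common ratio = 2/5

For |r| < 1, S = a / (1 - r)
S = 19 / (1 - (2/5))
S = 19 / (3/5)
S = 95/3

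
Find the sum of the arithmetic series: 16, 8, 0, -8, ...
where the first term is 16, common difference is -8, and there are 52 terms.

Sₙ = n/2 × (first + last)
Last term = a + (n-1)d = 16 + (52-1)×(-8) = -392
S_52 = 52/2 × (16 + (-392))
S_52 = 52/2 × (-376) = -9776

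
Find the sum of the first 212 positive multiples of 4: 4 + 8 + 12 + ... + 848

Factor out 4: = 4(1 + 2 + ... + 212) = 4 × n(n+1)/2
= 4 × 212×213/2
= 4 × 22578
= 90312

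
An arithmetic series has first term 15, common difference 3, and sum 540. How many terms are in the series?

Using S = n/2 × [2a + (n-1)d]
540 = n/2 × [2(15) + (n-1)(3)]
540 = n/2 × [30 + 3n - 3]
1080 = n × [27 + 3n]
3n² + (27)n - 1080 = 0
Discriminant: Δ = (27)² - 4(3)(-1080) = 729 + 12960 = 13689
√Δ = 117
n = [-(27) + √Δ] / (2·3) = (-27 + 117) / 6 = 90 / 6 = 15
(The negative root is discarded since n must be a positive integer.)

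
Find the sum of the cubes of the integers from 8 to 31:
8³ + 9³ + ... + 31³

Use ∑_{k=1}^{n} k³ = [n(n+1)/2]², then subtract the first 7 terms.
∑_{k=1}^{31} k³ = [31×32/2]² = 496² = 246016
∑_{k=1}^{7} k³ = [7×8/2]² = 28² = 784
∑_{k=8}^{31} k³ = 246016 - 784 = 245232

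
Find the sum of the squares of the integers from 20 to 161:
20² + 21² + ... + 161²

Use ∑_{k=1}^{n} k² = n(n+1)(2n+1)/6, then subtract the first 19 terms.
∑_{k=1}^{161} k² = 161×162×323/6 = 1404081
∑_{k=1}^{19} k² = 19×20×39/6 = 2470
∑_{k=20}^{161} k² = 1404081 - 2470 = 1401611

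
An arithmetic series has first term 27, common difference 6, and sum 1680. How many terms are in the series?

Using S = n/2 × [2a + (n-1)d]
1680 = n/2 × [2(27) + (n-1)(6)]
1680 = n/2 × [54 + 6n - 6]
3360 = n × [48 + 6n]
6n² + (48)n - 3360 = 0
Discriminant: Δ = (48)² - 4(6)(-3360) = 2304 + 80640 = 82944
√Δ = 288
n = [-(48) + √Δ] / (2·6) = (-48 + 288) / 12 = 240 / 12 = 20
(The negative root is discarded since n must be a positive integer.)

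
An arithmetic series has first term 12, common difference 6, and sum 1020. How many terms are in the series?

Using S = n/2 × [2a + (n-1)d]
1020 = n/2 × [2(12) + (n-1)(6)]
1020 = n/2 × [24 + 6n - 6]
2040 = n × [18 + 6n]
6n² + (18)n - 2040 = 0
Discriminant: Δ = (18)² - 4(6)(-2040) = 324 + 48960 = 49284
√Δ = 222
n = [-(18) + √Δ] / (2·6) = (-18 + 222) / 12 = 204 / 12 = 17
(The negative root is discarded since n must be a positive integer.)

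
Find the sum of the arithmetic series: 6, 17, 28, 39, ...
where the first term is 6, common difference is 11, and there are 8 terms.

Sₙ = n/2 × (first + last)
Last term = a + (n-1)d = 6 + (8-1)×11 = 83
S_8 = 8/2 × (6 + 83)
S_8 = 8/2 × 89 = 356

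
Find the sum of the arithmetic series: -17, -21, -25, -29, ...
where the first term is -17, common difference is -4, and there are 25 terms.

Sₙ = n/2 × (first + last)
Last term = a + (n-1)d = -17 + (25-1)×(-4) = -113
S_25 = 25/2 × (-17 + (-113))
S_25 = 25/2 × (-130) = -1625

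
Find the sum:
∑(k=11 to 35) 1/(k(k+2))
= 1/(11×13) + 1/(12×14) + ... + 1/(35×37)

Partial fractions: 1/(k(k+2)) = (1/2)[1/k - 1/(k+2)]
Telescoping leaves the first two and last two terms:
= (1/2)[1/11 + 1/12 - 1/36 - 1/37]
= 875/14652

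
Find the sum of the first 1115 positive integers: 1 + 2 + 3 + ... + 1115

Formula: ∑k = n(n+1)/2
= 1115×1116/2
= 1244340/2
= 622170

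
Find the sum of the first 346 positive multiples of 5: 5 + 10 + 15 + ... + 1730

Factor out 5: = 5(1 + 2 + ... + 346) = 5 × n(n+1)/2
= 5 × 346×347/2
= 5 × 60031
= 300155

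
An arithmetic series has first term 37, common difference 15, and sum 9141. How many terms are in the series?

Using S = n/2 × [2a + (n-1)d]
9141 = n/2 × [2(37) + (n-1)(15)]
9141 = n/2 × [74 + 15n - 15]
18282 = n × [59 + 15n]
15n² + (59)n - 18282 = 0
Discriminant: Δ = (59)² - 4(15)(-18282) = 3481 + 1096920 = 1100401
√Δ = 1049
n = [-(59) + √Δ] / (2·15) = (-59 + 1049) / 30 = 990 / 30 = 33
(The negative root is discarded since n must be a positive integer.)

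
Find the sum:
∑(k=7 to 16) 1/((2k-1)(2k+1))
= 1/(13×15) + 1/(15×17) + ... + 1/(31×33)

Partial fractions: 1/((2k-1)(2k+1)) = (1/2)[1/(2k-1) - 1/(2k+1)]
The series telescopes:
= (1/2)[1/13 - 1/33]
= 10/429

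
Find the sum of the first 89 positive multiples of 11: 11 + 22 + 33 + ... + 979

Factor out 11: = 11(1 + 2 + ... + 89) = 11 × n(n+1)/2
= 11 × 89×90/2
= 11 × 4005
= 44055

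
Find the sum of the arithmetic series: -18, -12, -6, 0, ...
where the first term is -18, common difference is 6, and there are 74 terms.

Sₙ = n/2 × (first + last)
Last term = a + (n-1)d = -18 + (74-1)×6 = 420
S_74 = 74/2 × (-18 + 420)
S_74 = 74/2 × 402 = 14874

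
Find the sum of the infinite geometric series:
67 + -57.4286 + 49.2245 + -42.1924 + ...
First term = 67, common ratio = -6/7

For |r| < 1, S = a / (1 - r)
S = 67 / (1 - (-6/7))
S = 67 / (13/7)
S = 469/13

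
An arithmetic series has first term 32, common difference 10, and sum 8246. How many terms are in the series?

Using S = n/2 × [2a + (n-1)d]
8246 = n/2 × [2(32) + (n-1)(10)]
8246 = n/2 × [64 + 10n - 10]
16492 = n × [54 + 10n]
10n² + (54)n - 16492 = 0
Discriminant: Δ = (54)² - 4(10)(-16492) = 2916 + 659680 = 662596
√Δ = 814
n = [-(54) + √Δ] / (2·10) = (-54 + 814) / 20 = 760 / 20 = 38
(The negative root is discarded since n must be a positive integer.)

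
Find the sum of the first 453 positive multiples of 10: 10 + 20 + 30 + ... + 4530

Factor out 10: = 10(1 + 2 + ... + 453) = 10 × n(n+1)/2
= 10 × 453×454/2
= 10 × 102831
= 1028310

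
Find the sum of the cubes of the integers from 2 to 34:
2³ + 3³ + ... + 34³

Use ∑_{k=1}^{n} k³ = [n(n+1)/2]², then subtract the first 1 terms.
∑_{k=1}^{34} k³ = [34×35/2]² = 595² = 354025
∑_{k=1}^{1} k³ = [1×2/2]² = 1² = 1
∑_{k=2}^{34} k³ = 354025 - 1 = 354024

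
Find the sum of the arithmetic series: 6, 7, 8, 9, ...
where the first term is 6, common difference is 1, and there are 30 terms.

Sₙ = n/2 × (first + last)
Last term = a + (n-1)d = 6 + (30-1)×1 = 35
S_30 = 30/2 × (6 + 35)
S_30 = 30/2 × 41 = 615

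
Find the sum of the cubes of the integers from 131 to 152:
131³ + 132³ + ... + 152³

Use ∑_{k=1}^{n} k³ = [n(n+1)/2]², then subtract the first 130 terms.
∑_{k=1}^{152} k³ = [152×153/2]² = 11628² = 135210384
∑_{k=1}^{130} k³ = [130×131/2]² = 8515² = 72505225
∑_{k=131}^{152} k³ = 135210384 - 72505225 = 62705159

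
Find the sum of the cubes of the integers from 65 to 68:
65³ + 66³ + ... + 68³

Use ∑_{k=1}^{n} k³ = [n(n+1)/2]², then subtract the first 64 terms.
∑_{k=1}^{68} k³ = [68×69/2]² = 2346² = 5503716
∑_{k=1}^{64} k³ = [64×65/2]² = 2080² = 4326400
∑_{k=65}^{68} k³ = 5503716 - 4326400 = 1177316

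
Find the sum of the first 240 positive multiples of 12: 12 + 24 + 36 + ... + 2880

Factor out 12: = 12(1 + 2 + ... + 240) = 12 × n(n+1)/2
= 12 × 240×241/2
= 12 × 28920
= 347040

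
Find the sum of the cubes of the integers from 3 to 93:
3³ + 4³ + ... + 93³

Use ∑_{k=1}^{n} k³ = [n(n+1)/2]², then subtract the first 2 terms.
∑_{k=1}^{93} k³ = [93×94/2]² = 4371² = 19105641
∑_{k=1}^{2} k³ = [2×3/2]² = 3² = 9
∑_{k=3}^{93} k³ = 19105641 - 9 = 19105632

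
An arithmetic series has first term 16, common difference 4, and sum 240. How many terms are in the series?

Using S = n/2 × [2a + (n-1)d]
240 = n/2 × [2(16) + (n-1)(4)]
240 = n/2 × [32 + 4n - 4]
480 = n × [28 + 4n]
4n² + (28)n - 480 = 0
Discriminant: Δ = (28)² - 4(4)(-480) = 784 + 7680 = 8464
√Δ = 92
n = [-(28) + √Δ] / (2·4) = (-28 + 92) / 8 = 64 / 8 = 8
(The negative root is discarded since n must be a positive integer.)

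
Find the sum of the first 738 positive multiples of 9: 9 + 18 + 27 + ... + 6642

Factor out 9: = 9(1 + 2 + ... + 738) = 9 × n(n+1)/2
= 9 × 738×739/2
= 9 × 272691
= 2454219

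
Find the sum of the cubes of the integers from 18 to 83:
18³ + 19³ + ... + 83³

Use ∑_{k=1}^{n} k³ = [n(n+1)/2]², then subtract the first 17 terms.
∑_{k=1}^{83} k³ = [83×84/2]² = 3486² = 12152196
∑_{k=1}^{17} k³ = [17×18/2]² = 153² = 23409
∑_{k=18}^{83} k³ = 12152196 - 23409 = 12128787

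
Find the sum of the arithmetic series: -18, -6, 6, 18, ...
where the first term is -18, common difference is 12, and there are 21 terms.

Sₙ = n/2 × (first + last)
Last term = a + (n-1)d = -18 + (21-1)×12 = 222
S_21 = 21/2 × (-18 + 222)
S_21 = 21/2 × 204 = 2142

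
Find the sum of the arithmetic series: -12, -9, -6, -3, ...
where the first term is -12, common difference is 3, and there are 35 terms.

Sₙ = n/2 × (first + last)
Last term = a + (n-1)d = -12 + (35-1)×3 = 90
S_35 = 35/2 × (-12 + 90)
S_35 = 35/2 × 78 = 1365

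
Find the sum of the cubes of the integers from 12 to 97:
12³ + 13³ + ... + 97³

Use ∑_{k=1}^{n} k³ = [n(n+1)/2]², then subtract the first 11 terms.
∑_{k=1}^{97} k³ = [97×98/2]² = 4753² = 22591009
∑_{k=1}^{11} k³ = [11×12/2]² = 66² = 4356
∑_{k=12}^{97} k³ = 22591009 - 4356 = 22586653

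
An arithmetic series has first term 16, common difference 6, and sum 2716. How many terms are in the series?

Using S = n/2 × [2a + (n-1)d]
2716 = n/2 × [2(16) + (n-1)(6)]
2716 = n/2 × [32 + 6n - 6]
5432 = n × [26 + 6n]
6n² + (26)n - 5432 = 0
Discriminant: Δ = (26)² - 4(6)(-5432) = 676 + 130368 = 131044
√Δ = 362
n = [-(26) + √Δ] / (2·6) = (-26 + 362) / 12 = 336 / 12 = 28
(The negative root is discarded since n must be a positive integer.)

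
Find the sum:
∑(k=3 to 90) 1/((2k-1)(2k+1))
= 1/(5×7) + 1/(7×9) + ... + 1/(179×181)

Partial fractions: 1/((2k-1)(2k+1)) = (1/2)[1/(2k-1) - 1/(2k+1)]
The series telescopes:
= (1/2)[1/5 - 1/181]
= 88/905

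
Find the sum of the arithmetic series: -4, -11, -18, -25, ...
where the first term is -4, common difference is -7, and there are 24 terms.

Sₙ = n/2 × (first + last)
Last term = a + (n-1)d = -4 + (24-1)×(-7) = -165
S_24 = 24/2 × (-4 + (-165))
S_24 = 24/2 × (-169) = -2028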